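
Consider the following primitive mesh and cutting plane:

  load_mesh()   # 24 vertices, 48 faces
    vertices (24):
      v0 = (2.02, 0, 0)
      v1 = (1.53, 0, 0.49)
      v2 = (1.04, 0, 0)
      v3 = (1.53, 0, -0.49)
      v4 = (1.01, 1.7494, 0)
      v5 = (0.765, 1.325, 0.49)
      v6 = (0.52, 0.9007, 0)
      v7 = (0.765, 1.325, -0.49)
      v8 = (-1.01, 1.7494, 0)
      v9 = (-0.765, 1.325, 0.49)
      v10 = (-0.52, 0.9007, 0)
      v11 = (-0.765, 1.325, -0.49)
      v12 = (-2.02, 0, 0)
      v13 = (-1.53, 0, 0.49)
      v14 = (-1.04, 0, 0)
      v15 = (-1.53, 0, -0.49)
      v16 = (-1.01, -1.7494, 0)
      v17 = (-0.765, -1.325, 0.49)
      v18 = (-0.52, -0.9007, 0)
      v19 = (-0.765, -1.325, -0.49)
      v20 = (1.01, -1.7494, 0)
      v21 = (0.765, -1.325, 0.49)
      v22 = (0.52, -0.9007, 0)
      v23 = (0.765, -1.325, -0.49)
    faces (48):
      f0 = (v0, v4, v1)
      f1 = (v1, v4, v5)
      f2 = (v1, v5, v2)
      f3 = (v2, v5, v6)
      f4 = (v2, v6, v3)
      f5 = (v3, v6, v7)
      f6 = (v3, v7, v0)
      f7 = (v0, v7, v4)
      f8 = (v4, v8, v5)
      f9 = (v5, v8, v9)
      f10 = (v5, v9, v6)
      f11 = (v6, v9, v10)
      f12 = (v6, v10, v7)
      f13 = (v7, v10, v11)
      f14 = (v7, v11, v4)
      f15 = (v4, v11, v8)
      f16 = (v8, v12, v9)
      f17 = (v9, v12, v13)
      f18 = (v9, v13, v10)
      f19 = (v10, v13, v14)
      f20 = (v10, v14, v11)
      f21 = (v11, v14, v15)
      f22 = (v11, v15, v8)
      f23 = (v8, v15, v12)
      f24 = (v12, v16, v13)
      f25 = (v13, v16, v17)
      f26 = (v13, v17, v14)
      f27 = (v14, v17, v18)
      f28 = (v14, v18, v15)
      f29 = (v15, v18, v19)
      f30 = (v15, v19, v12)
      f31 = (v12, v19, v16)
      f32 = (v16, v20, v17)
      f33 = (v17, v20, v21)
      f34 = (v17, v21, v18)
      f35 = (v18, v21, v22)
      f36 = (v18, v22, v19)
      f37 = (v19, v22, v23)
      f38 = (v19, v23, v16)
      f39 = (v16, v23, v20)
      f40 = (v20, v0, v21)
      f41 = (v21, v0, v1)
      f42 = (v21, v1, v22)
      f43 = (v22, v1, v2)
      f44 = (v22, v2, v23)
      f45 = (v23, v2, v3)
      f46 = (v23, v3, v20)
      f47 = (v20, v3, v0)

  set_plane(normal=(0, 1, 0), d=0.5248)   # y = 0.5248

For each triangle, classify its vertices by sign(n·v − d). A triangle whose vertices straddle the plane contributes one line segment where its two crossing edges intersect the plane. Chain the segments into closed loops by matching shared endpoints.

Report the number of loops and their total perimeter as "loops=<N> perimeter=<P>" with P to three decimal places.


Straddling triangles (16 of 48):
  (v0,v4,v1) [-+-] → (1.71701, 0.5248, 0)–(1.37401, 0.5248, 0.343006)  len=0.4851
  (v1,v4,v5) [-++] → (1.37401, 0.5248, 0.343006)–(1.227, 0.5248, 0.49)  len=0.2079
  (v1,v5,v2) [-+-] → (1.227, 0.5248, 0.49)–(0.931079, 0.5248, 0.194077)  len=0.4185
  (v2,v5,v6) [-++] → (0.931079, 0.5248, 0.194077)–(0.737018, 0.5248, 0)  len=0.2745
  (v2,v6,v3) [-+-] → (0.737018, 0.5248, 0)–(0.941515, 0.5248, -0.204498)  len=0.2892
  (v3,v6,v7) [-++] → (0.941515, 0.5248, -0.204498)–(1.227, 0.5248, -0.49)  len=0.4038
  (v3,v7,v0) [-+-] → (1.227, 0.5248, -0.49)–(1.52293, 0.5248, -0.194077)  len=0.4185
  (v0,v7,v4) [-++] → (1.52293, 0.5248, -0.194077)–(1.71701, 0.5248, 0)  len=0.2745
  (v8,v12,v9) [+-+] → (-1.71701, 0.5248, 0)–(-1.52293, 0.5248, 0.194077)  len=0.2745
  (v9,v12,v13) [+--] → (-1.52293, 0.5248, 0.194077)–(-1.227, 0.5248, 0.49)  len=0.4185
  (v9,v13,v10) [+-+] → (-1.227, 0.5248, 0.49)–(-0.941515, 0.5248, 0.204498)  len=0.4038
  (v10,v13,v14) [+--] → (-0.941515, 0.5248, 0.204498)–(-0.737018, 0.5248, 0)  len=0.2892
  (v10,v14,v11) [+-+] → (-0.737018, 0.5248, 0)–(-0.931079, 0.5248, -0.194077)  len=0.2745
  (v11,v14,v15) [+--] → (-0.931079, 0.5248, -0.194077)–(-1.227, 0.5248, -0.49)  len=0.4185
  (v11,v15,v8) [+-+] → (-1.227, 0.5248, -0.49)–(-1.37401, 0.5248, -0.343006)  len=0.2079
  (v8,v15,v12) [+--] → (-1.37401, 0.5248, -0.343006)–(-1.71701, 0.5248, 0)  len=0.4851

Chained into 2 loop(s):
  loop 1: 8 segments, perimeter = 2.7718
  loop 2: 8 segments, perimeter = 2.7718
Total perimeter = 5.544

loops=2 perimeter=5.544


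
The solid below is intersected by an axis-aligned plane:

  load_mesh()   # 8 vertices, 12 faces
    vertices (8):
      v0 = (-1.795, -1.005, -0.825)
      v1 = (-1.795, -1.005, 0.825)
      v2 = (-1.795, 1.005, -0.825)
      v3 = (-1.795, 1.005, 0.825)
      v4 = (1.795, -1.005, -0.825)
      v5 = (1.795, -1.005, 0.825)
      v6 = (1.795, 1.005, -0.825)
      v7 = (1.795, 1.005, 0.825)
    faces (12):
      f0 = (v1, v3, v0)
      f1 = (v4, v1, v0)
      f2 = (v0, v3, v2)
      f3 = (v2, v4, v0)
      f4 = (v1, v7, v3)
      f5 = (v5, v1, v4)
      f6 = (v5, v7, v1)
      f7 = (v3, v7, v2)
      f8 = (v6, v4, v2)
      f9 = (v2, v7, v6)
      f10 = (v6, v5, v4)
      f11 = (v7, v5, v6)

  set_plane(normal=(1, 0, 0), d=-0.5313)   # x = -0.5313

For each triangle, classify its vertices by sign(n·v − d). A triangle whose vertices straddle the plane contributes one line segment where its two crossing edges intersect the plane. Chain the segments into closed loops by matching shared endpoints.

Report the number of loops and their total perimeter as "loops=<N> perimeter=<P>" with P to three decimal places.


Straddling triangles (8 of 12):
  (v4,v1,v0) [+--] → (-0.5313, -1.005, 0.244191)–(-0.5313, -1.005, -0.825)  len=1.0692
  (v2,v4,v0) [-+-] → (-0.5313, 0.297469, -0.825)–(-0.5313, -1.005, -0.825)  len=1.3025
  (v1,v7,v3) [-+-] → (-0.5313, -0.297469, 0.825)–(-0.5313, 1.005, 0.825)  len=1.3025
  (v5,v1,v4) [+-+] → (-0.5313, -1.005, 0.825)–(-0.5313, -1.005, 0.244191)  len=0.5808
  (v5,v7,v1) [++-] → (-0.5313, -0.297469, 0.825)–(-0.5313, -1.005, 0.825)  len=0.7075
  (v3,v7,v2) [-+-] → (-0.5313, 1.005, 0.825)–(-0.5313, 1.005, -0.244191)  len=1.0692
  (v6,v4,v2) [++-] → (-0.5313, 0.297469, -0.825)–(-0.5313, 1.005, -0.825)  len=0.7075
  (v2,v7,v6) [-++] → (-0.5313, 1.005, -0.244191)–(-0.5313, 1.005, -0.825)  len=0.5808

Chained into 1 loop(s):
  loop 1: 8 segments, perimeter = 7.3200
Total perimeter = 7.320

loops=1 perimeter=7.320


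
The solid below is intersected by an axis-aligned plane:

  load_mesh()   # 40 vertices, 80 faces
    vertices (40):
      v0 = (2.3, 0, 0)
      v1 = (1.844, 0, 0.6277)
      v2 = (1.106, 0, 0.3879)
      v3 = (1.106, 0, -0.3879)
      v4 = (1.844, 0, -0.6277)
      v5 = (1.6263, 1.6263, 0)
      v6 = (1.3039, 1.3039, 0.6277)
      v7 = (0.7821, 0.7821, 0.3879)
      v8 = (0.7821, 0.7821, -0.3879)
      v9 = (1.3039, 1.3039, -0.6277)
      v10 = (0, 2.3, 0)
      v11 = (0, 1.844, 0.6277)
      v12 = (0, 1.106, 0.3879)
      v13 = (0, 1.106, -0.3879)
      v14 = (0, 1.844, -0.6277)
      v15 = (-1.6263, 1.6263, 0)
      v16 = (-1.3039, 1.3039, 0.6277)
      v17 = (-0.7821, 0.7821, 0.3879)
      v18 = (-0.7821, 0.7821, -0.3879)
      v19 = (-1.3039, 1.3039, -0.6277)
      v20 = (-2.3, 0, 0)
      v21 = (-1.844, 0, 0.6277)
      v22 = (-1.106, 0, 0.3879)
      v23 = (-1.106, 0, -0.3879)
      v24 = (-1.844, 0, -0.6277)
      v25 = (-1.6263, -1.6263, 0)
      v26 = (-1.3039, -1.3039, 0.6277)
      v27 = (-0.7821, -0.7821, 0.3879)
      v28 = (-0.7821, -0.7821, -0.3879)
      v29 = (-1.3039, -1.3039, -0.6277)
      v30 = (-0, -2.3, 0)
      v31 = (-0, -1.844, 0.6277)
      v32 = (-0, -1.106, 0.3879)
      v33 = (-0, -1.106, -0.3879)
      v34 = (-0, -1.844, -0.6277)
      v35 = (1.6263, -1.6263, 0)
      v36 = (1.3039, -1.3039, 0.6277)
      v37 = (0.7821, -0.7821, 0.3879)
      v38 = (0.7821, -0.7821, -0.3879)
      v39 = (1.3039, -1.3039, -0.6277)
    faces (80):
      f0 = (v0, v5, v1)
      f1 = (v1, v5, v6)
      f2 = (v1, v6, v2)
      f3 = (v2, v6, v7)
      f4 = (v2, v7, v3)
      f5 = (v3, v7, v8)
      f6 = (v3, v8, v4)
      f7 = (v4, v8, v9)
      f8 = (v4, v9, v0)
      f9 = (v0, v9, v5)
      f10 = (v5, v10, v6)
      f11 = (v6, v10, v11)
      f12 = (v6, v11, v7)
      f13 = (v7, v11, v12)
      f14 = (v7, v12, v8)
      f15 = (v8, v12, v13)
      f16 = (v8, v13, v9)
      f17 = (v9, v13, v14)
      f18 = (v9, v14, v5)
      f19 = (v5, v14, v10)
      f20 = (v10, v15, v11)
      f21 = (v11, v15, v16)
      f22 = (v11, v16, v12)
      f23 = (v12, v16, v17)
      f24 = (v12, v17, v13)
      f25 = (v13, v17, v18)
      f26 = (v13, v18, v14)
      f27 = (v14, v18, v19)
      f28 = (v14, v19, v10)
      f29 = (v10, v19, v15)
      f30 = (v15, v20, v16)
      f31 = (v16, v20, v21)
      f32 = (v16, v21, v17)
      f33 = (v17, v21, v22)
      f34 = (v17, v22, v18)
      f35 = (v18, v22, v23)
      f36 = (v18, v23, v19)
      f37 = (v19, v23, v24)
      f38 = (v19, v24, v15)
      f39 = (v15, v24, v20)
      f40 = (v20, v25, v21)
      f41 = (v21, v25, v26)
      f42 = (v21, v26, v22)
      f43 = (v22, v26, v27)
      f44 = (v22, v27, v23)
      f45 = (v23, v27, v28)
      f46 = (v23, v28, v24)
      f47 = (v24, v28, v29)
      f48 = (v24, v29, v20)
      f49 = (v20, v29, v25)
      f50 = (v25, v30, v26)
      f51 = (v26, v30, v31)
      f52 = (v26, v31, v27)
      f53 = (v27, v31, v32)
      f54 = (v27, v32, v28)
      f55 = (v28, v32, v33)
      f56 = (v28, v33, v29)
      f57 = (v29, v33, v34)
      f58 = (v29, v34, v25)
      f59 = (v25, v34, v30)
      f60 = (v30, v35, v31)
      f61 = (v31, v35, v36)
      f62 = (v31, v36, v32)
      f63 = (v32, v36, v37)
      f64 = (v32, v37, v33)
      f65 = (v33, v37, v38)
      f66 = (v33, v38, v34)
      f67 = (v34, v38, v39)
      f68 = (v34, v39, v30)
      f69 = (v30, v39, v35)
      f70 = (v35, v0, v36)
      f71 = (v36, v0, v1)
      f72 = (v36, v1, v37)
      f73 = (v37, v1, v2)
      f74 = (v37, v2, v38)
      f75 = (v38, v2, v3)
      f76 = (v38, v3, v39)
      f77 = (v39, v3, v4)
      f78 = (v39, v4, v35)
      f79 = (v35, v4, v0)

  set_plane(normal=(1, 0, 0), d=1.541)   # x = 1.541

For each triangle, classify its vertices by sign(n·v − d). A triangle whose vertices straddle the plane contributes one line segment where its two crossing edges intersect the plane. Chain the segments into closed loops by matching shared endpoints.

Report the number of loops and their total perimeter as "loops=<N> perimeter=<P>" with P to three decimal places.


loops=1 perimeter=7.501

Straddling triangles (18 of 80):
  (v1,v5,v6) [++-] → (1.541, 1.541, 0.166076)–(1.541, 0.731497, 0.6277)  len=0.9319
  (v1,v6,v2) [+--] → (1.541, 0.731497, 0.6277)–(1.541, 0, 0.529246)  len=0.7381
  (v3,v8,v4) [--+] → (1.541, 0.223163, -0.559276)–(1.541, 0, -0.529246)  len=0.2252
  (v4,v8,v9) [+--] → (1.541, 0.223163, -0.559276)–(1.541, 0.731497, -0.6277)  len=0.5129
  (v4,v9,v0) [+-+] → (1.541, 0.731497, -0.6277)–(1.541, 0.993535, -0.47829)  len=0.3016
  (v0,v9,v5) [+-+] → (1.541, 0.993535, -0.47829)–(1.541, 1.541, -0.166076)  len=0.6302
  (v5,v10,v6) [+--] → (1.541, 1.66164, 0)–(1.541, 1.541, 0.166076)  len=0.2053
  (v9,v14,v5) [--+] → (1.541, 1.63772, -0.0329231)–(1.541, 1.541, -0.166076)  len=0.1646
  (v5,v14,v10) [+--] → (1.541, 1.63772, -0.0329231)–(1.541, 1.66164, 0)  len=0.0407
  (v30,v35,v31) [-+-] → (1.541, -1.66164, 0)–(1.541, -1.63772, 0.0329231)  len=0.0407
  (v31,v35,v36) [-+-] → (1.541, -1.63772, 0.0329231)–(1.541, -1.541, 0.166076)  len=0.1646
  (v30,v39,v35) [--+] → (1.541, -1.541, -0.166076)–(1.541, -1.66164, 0)  len=0.2053
  (v35,v0,v36) [++-] → (1.541, -0.993535, 0.47829)–(1.541, -1.541, 0.166076)  len=0.6302
  (v36,v0,v1) [-++] → (1.541, -0.993535, 0.47829)–(1.541, -0.731497, 0.6277)  len=0.3016
  (v36,v1,v37) [-+-] → (1.541, -0.731497, 0.6277)–(1.541, -0.223163, 0.559276)  len=0.5129
  (v37,v1,v2) [-+-] → (1.541, -0.223163, 0.559276)–(1.541, 0, 0.529246)  len=0.2252
  (v39,v3,v4) [--+] → (1.541, 0, -0.529246)–(1.541, -0.731497, -0.6277)  len=0.7381
  (v39,v4,v35) [-++] → (1.541, -0.731497, -0.6277)–(1.541, -1.541, -0.166076)  len=0.9319

Chained into 1 loop(s):
  loop 1: 18 segments, perimeter = 7.5009
Total perimeter = 7.501


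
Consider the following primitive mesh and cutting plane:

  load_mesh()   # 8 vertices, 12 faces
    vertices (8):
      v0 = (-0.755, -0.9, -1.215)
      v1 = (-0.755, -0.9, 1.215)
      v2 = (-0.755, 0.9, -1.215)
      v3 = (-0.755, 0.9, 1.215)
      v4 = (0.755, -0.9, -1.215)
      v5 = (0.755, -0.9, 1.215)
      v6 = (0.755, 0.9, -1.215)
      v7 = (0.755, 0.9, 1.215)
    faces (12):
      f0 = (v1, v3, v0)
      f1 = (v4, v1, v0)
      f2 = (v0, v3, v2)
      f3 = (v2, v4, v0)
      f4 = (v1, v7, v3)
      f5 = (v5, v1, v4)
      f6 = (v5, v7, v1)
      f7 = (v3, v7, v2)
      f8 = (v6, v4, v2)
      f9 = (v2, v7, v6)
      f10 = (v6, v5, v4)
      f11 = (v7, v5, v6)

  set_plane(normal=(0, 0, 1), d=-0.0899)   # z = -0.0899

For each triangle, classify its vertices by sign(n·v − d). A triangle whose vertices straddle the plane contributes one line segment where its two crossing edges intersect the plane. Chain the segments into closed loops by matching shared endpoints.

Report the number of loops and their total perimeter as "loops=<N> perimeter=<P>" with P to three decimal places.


Straddling triangles (8 of 12):
  (v1,v3,v0) [++-] → (-0.755, -0.0665926, -0.0899)–(-0.755, -0.9, -0.0899)  len=0.8334
  (v4,v1,v0) [-+-] → (0.0558638, -0.9, -0.0899)–(-0.755, -0.9, -0.0899)  len=0.8109
  (v0,v3,v2) [-+-] → (-0.755, -0.0665926, -0.0899)–(-0.755, 0.9, -0.0899)  len=0.9666
  (v5,v1,v4) [++-] → (0.0558638, -0.9, -0.0899)–(0.755, -0.9, -0.0899)  len=0.6991
  (v3,v7,v2) [++-] → (-0.0558638, 0.9, -0.0899)–(-0.755, 0.9, -0.0899)  len=0.6991
  (v2,v7,v6) [-+-] → (-0.0558638, 0.9, -0.0899)–(0.755, 0.9, -0.0899)  len=0.8109
  (v6,v5,v4) [-+-] → (0.755, 0.0665926, -0.0899)–(0.755, -0.9, -0.0899)  len=0.9666
  (v7,v5,v6) [++-] → (0.755, 0.0665926, -0.0899)–(0.755, 0.9, -0.0899)  len=0.8334

Chained into 1 loop(s):
  loop 1: 8 segments, perimeter = 6.6200
Total perimeter = 6.620

loops=1 perimeter=6.620


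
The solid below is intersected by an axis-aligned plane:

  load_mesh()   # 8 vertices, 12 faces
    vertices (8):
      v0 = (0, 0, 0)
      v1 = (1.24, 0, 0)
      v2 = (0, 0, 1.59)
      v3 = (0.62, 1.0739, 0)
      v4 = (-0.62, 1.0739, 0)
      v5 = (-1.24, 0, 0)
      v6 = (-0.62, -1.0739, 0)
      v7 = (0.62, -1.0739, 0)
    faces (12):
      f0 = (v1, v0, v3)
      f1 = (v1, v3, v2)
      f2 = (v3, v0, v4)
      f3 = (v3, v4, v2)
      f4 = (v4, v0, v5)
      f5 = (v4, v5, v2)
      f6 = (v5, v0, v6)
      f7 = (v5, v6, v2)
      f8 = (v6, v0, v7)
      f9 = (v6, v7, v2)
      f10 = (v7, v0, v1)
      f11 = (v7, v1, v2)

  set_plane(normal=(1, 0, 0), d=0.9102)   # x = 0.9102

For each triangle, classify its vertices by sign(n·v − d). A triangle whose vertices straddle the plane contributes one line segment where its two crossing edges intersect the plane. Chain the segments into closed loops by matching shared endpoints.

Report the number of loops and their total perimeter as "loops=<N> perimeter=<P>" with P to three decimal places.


loops=1 perimeter=2.564

Straddling triangles (4 of 12):
  (v1,v0,v3) [+--] → (0.9102, 0, 0)–(0.9102, 0.571246, 0)  len=0.5712
  (v1,v3,v2) [+--] → (0.9102, 0.571246, 0)–(0.9102, 0, 0.422889)  len=0.7107
  (v7,v0,v1) [--+] → (0.9102, 0, 0)–(0.9102, -0.571246, 0)  len=0.5712
  (v7,v1,v2) [-+-] → (0.9102, -0.571246, 0)–(0.9102, 0, 0.422889)  len=0.7107

Chained into 1 loop(s):
  loop 1: 4 segments, perimeter = 2.5640
Total perimeter = 2.564


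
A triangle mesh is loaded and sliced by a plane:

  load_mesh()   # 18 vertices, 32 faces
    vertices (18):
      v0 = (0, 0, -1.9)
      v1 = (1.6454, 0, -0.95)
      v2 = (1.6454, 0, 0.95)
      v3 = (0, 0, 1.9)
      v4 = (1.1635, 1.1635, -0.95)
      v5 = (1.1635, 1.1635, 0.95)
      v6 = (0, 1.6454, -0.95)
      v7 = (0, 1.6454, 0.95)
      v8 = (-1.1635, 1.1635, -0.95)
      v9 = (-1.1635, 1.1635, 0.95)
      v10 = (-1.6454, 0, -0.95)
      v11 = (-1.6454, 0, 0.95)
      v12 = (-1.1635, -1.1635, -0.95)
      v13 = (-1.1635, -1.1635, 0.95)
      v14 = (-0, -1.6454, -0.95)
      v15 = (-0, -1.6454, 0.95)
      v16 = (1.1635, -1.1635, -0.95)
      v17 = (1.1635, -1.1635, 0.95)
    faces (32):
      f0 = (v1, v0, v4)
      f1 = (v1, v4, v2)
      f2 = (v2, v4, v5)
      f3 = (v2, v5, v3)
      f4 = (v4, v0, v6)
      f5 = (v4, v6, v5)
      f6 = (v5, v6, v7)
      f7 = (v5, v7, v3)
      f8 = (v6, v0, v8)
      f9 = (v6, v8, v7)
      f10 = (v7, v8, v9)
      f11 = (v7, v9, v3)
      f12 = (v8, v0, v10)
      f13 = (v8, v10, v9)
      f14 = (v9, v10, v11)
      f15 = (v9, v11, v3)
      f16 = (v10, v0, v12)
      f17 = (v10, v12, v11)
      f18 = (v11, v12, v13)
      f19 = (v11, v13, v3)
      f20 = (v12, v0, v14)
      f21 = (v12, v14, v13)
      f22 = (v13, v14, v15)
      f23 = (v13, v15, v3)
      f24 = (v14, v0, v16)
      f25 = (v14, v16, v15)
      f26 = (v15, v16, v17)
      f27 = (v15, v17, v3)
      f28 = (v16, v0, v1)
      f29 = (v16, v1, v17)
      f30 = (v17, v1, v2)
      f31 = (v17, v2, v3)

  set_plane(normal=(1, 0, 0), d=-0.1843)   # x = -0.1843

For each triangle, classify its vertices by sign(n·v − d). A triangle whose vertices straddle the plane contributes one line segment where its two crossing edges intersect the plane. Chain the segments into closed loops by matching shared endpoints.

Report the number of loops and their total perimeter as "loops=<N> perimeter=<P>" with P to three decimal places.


Straddling triangles (12 of 32):
  (v6,v0,v8) [++-] → (-0.1843, 0.1843, -1.74952)–(-0.1843, 1.56907, -0.95)  len=1.5990
  (v6,v8,v7) [+-+] → (-0.1843, 1.56907, -0.95)–(-0.1843, 1.56907, 0.649037)  len=1.5990
  (v7,v8,v9) [+--] → (-0.1843, 1.56907, 0.649037)–(-0.1843, 1.56907, 0.95)  len=0.3010
  (v7,v9,v3) [+-+] → (-0.1843, 1.56907, 0.95)–(-0.1843, 0.1843, 1.74952)  len=1.5990
  (v8,v0,v10) [-+-] → (-0.1843, 0.1843, -1.74952)–(-0.1843, 0, -1.79359)  len=0.1895
  (v9,v11,v3) [--+] → (-0.1843, 0, 1.79359)–(-0.1843, 0.1843, 1.74952)  len=0.1895
  (v10,v0,v12) [-+-] → (-0.1843, 0, -1.79359)–(-0.1843, -0.1843, -1.74952)  len=0.1895
  (v11,v13,v3) [--+] → (-0.1843, -0.1843, 1.74952)–(-0.1843, 0, 1.79359)  len=0.1895
  (v12,v0,v14) [-++] → (-0.1843, -0.1843, -1.74952)–(-0.1843, -1.56907, -0.95)  len=1.5990
  (v12,v14,v13) [-+-] → (-0.1843, -1.56907, -0.95)–(-0.1843, -1.56907, -0.649037)  len=0.3010
  (v13,v14,v15) [-++] → (-0.1843, -1.56907, -0.649037)–(-0.1843, -1.56907, 0.95)  len=1.5990
  (v13,v15,v3) [-++] → (-0.1843, -1.56907, 0.95)–(-0.1843, -0.1843, 1.74952)  len=1.5990

Chained into 1 loop(s):
  loop 1: 12 segments, perimeter = 10.9540
Total perimeter = 10.954

loops=1 perimeter=10.954


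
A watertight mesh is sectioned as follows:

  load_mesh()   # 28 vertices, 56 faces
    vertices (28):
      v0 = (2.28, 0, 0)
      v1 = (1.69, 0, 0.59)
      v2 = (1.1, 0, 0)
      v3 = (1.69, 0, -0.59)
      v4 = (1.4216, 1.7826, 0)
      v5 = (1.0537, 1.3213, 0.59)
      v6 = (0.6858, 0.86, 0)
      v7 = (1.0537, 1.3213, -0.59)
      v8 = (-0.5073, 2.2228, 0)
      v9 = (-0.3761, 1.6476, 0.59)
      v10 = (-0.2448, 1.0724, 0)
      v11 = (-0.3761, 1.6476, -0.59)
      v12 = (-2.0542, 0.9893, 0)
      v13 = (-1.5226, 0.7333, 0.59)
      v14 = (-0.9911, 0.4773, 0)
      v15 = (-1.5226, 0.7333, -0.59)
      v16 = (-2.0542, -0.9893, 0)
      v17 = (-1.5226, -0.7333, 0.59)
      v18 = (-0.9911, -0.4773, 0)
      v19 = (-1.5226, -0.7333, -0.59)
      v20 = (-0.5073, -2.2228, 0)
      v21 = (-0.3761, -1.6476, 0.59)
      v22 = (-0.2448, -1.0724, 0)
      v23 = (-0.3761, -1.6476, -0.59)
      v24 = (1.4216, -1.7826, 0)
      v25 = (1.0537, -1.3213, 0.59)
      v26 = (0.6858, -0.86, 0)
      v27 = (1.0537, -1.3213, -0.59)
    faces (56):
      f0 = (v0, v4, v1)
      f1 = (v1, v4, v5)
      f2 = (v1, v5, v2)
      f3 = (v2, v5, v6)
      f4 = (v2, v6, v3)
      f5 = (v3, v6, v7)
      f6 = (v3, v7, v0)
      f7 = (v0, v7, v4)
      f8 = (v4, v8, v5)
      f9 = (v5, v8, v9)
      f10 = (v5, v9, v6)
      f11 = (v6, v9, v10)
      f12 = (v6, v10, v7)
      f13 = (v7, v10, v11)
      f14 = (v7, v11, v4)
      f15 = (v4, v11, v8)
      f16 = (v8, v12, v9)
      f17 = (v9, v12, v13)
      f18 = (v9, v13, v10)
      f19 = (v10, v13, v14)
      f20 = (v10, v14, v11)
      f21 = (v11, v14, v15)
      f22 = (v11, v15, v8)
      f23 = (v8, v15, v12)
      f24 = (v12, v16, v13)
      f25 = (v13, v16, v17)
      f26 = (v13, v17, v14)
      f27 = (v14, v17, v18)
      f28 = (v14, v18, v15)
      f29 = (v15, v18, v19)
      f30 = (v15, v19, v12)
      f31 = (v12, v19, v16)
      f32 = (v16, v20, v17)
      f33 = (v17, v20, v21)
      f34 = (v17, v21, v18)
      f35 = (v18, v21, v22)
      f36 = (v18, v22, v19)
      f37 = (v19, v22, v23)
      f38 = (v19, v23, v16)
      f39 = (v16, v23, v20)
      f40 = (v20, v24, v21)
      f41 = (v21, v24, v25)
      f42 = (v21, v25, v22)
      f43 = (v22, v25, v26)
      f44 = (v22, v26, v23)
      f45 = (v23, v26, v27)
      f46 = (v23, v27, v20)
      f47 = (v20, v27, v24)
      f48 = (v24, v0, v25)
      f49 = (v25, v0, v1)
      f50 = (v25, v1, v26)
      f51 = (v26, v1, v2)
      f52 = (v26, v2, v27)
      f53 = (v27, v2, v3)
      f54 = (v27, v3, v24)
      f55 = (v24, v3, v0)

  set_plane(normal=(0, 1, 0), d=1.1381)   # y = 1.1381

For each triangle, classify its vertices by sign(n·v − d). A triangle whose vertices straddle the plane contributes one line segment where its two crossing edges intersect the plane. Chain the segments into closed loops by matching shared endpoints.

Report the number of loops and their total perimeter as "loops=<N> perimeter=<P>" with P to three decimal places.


Straddling triangles (18 of 56):
  (v0,v4,v1) [-+-] → (1.73195, 1.1381, 0)–(1.51864, 1.1381, 0.213315)  len=0.3017
  (v1,v4,v5) [-++] → (1.51864, 1.1381, 0.213315)–(1.14192, 1.1381, 0.59)  len=0.5327
  (v1,v5,v2) [-+-] → (1.14192, 1.1381, 0.59)–(1.06012, 1.1381, 0.508196)  len=0.1157
  (v2,v5,v6) [-+-] → (1.06012, 1.1381, 0.508196)–(0.907593, 1.1381, 0.355688)  len=0.2157
  (v3,v6,v7) [--+] → (0.907593, 1.1381, -0.355688)–(1.14192, 1.1381, -0.59)  len=0.3314
  (v3,v7,v0) [-+-] → (1.14192, 1.1381, -0.59)–(1.22373, 1.1381, -0.508196)  len=0.1157
  (v0,v7,v4) [-++] → (1.22373, 1.1381, -0.508196)–(1.73195, 1.1381, 0)  len=0.7187
  (v5,v9,v6) [++-] → (0.310845, 1.1381, 0.208328)–(0.907593, 1.1381, 0.355688)  len=0.6147
  (v6,v9,v10) [-+-] → (0.310845, 1.1381, 0.208328)–(-0.259797, 1.1381, 0.0673905)  len=0.5878
  (v6,v10,v7) [--+] → (0.0979539, 1.1381, -0.155737)–(0.907593, 1.1381, -0.355688)  len=0.8340
  (v7,v10,v11) [+-+] → (0.0979539, 1.1381, -0.155737)–(-0.259797, 1.1381, -0.0673905)  len=0.3685
  (v8,v12,v9) [+-+] → (-1.86759, 1.1381, 0)–(-1.67489, 1.1381, 0.133362)  len=0.2344
  (v9,v12,v13) [+--] → (-1.67489, 1.1381, 0.133362)–(-1.015, 1.1381, 0.59)  len=0.8025
  (v9,v13,v10) [+--] → (-1.015, 1.1381, 0.59)–(-0.259797, 1.1381, 0.0673905)  len=0.9184
  (v10,v14,v11) [--+] → (-0.643845, 1.1381, -0.333139)–(-0.259797, 1.1381, -0.0673905)  len=0.4670
  (v11,v14,v15) [+--] → (-0.643845, 1.1381, -0.333139)–(-1.015, 1.1381, -0.59)  len=0.4514
  (v11,v15,v8) [+-+] → (-1.015, 1.1381, -0.59)–(-1.24667, 1.1381, -0.429656)  len=0.2818
  (v8,v15,v12) [+--] → (-1.24667, 1.1381, -0.429656)–(-1.86759, 1.1381, 0)  len=0.7551

Chained into 1 loop(s):
  loop 1: 18 segments, perimeter = 8.6470
Total perimeter = 8.647

loops=1 perimeter=8.647


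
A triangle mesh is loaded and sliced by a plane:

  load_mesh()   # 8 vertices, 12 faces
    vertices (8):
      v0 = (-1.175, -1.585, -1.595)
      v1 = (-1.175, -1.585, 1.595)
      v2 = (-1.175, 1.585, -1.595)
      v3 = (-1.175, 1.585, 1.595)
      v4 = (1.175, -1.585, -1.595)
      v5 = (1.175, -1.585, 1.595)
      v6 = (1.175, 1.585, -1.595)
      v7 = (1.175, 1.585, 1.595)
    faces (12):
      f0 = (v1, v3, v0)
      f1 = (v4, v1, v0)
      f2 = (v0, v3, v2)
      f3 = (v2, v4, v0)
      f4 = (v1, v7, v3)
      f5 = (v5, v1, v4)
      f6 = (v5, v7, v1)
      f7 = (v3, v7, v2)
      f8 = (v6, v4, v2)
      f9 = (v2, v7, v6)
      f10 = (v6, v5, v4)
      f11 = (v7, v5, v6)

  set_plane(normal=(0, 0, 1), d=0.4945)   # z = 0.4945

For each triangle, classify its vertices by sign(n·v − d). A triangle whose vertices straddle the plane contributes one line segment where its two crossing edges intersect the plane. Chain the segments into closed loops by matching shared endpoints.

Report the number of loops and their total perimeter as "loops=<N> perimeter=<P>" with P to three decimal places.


loops=1 perimeter=11.040

Straddling triangles (8 of 12):
  (v1,v3,v0) [++-] → (-1.175, 0.4914, 0.4945)–(-1.175, -1.585, 0.4945)  len=2.0764
  (v4,v1,v0) [-+-] → (-0.364287, -1.585, 0.4945)–(-1.175, -1.585, 0.4945)  len=0.8107
  (v0,v3,v2) [-+-] → (-1.175, 0.4914, 0.4945)–(-1.175, 1.585, 0.4945)  len=1.0936
  (v5,v1,v4) [++-] → (-0.364287, -1.585, 0.4945)–(1.175, -1.585, 0.4945)  len=1.5393
  (v3,v7,v2) [++-] → (0.364287, 1.585, 0.4945)–(-1.175, 1.585, 0.4945)  len=1.5393
  (v2,v7,v6) [-+-] → (0.364287, 1.585, 0.4945)–(1.175, 1.585, 0.4945)  len=0.8107
  (v6,v5,v4) [-+-] → (1.175, -0.4914, 0.4945)–(1.175, -1.585, 0.4945)  len=1.0936
  (v7,v5,v6) [++-] → (1.175, -0.4914, 0.4945)–(1.175, 1.585, 0.4945)  len=2.0764

Chained into 1 loop(s):
  loop 1: 8 segments, perimeter = 11.0400
Total perimeter = 11.040


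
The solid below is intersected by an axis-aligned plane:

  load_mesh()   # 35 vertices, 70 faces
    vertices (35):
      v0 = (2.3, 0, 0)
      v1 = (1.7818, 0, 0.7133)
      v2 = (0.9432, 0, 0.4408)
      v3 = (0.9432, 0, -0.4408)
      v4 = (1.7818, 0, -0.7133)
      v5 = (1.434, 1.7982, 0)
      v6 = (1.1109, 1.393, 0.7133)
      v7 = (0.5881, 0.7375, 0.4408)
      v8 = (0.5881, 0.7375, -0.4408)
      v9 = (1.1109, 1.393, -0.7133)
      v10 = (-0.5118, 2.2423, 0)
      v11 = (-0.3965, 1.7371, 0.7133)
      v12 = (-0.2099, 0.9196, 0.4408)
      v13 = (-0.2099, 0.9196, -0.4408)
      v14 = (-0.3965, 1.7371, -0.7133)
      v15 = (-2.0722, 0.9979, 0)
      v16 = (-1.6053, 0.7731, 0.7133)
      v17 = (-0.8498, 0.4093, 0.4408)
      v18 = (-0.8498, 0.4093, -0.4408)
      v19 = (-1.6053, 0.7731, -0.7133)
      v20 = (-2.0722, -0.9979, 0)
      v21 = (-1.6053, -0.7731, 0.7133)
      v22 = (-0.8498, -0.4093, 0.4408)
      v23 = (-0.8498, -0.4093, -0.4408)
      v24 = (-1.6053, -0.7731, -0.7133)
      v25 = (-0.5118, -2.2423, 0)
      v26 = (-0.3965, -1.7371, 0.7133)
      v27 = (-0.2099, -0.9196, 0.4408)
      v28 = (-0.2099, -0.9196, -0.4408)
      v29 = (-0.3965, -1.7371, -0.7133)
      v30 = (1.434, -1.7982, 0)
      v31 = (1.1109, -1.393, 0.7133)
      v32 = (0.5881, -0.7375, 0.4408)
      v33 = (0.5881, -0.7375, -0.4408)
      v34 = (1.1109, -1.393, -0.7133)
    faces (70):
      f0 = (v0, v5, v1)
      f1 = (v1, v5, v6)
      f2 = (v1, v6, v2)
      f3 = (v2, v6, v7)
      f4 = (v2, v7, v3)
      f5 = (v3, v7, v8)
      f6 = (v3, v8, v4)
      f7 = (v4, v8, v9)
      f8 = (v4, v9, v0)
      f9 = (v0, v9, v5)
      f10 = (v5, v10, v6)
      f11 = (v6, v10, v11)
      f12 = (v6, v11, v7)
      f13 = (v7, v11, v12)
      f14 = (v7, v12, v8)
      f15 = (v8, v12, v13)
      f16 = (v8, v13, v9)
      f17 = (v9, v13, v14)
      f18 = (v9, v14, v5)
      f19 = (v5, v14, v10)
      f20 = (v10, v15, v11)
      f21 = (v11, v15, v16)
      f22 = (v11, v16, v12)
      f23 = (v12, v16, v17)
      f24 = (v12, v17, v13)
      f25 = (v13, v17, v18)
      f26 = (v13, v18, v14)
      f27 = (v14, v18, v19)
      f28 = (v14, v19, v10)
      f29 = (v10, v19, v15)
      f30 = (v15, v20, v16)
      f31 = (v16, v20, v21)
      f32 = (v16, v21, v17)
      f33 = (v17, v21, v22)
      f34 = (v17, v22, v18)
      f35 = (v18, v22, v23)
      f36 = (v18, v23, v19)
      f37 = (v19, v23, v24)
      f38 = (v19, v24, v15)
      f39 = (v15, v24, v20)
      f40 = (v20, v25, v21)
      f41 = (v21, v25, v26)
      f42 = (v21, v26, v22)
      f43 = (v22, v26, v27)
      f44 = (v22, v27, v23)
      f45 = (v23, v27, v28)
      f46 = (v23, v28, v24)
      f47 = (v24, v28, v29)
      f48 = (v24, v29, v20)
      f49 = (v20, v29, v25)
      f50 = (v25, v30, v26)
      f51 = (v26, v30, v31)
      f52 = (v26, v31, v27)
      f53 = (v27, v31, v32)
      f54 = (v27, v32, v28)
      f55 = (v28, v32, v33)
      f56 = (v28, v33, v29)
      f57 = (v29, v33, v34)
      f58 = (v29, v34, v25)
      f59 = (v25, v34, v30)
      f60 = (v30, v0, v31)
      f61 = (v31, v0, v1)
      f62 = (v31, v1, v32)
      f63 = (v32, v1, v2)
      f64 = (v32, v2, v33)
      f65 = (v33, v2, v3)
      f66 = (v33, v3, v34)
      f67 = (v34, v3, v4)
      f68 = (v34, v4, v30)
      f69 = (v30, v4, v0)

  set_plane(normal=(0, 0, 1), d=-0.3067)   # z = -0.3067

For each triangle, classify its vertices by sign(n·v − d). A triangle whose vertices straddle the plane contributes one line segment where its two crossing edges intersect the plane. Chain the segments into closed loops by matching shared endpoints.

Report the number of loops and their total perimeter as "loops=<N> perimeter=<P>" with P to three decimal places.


Straddling triangles (28 of 70):
  (v2,v7,v3) [++-] → (0.889186, 0.112181, -0.3067)–(0.9432, 0, -0.3067)  len=0.1245
  (v3,v7,v8) [-+-] → (0.889186, 0.112181, -0.3067)–(0.5881, 0.7375, -0.3067)  len=0.6940
  (v4,v9,v0) [--+] → (1.78872, 0.598953, -0.3067)–(2.07719, 0, -0.3067)  len=0.6648
  (v0,v9,v5) [+-+] → (1.78872, 0.598953, -0.3067)–(1.29508, 1.62397, -0.3067)  len=1.1377
  (v7,v12,v8) [++-] → (0.466716, 0.765199, -0.3067)–(0.5881, 0.7375, -0.3067)  len=0.1245
  (v8,v12,v13) [-+-] → (0.466716, 0.765199, -0.3067)–(-0.2099, 0.9196, -0.3067)  len=0.6940
  (v9,v14,v5) [--+] → (0.646934, 1.77193, -0.3067)–(1.29508, 1.62397, -0.3067)  len=0.6648
  (v5,v14,v10) [+-+] → (0.646934, 1.77193, -0.3067)–(-0.462224, 2.02508, -0.3067)  len=1.1377
  (v12,v17,v13) [++-] → (-0.307235, 0.841978, -0.3067)–(-0.2099, 0.9196, -0.3067)  len=0.1245
  (v13,v17,v18) [-+-] → (-0.307235, 0.841978, -0.3067)–(-0.8498, 0.4093, -0.3067)  len=0.6940
  (v14,v19,v10) [--+] → (-0.981976, 1.61058, -0.3067)–(-0.462224, 2.02508, -0.3067)  len=0.6648
  (v10,v19,v15) [+-+] → (-0.981976, 1.61058, -0.3067)–(-1.87145, 0.901242, -0.3067)  len=1.1377
  (v17,v22,v18) [++-] → (-0.8498, 0.284783, -0.3067)–(-0.8498, 0.4093, -0.3067)  len=0.1245
  (v18,v22,v23) [-+-] → (-0.8498, 0.284783, -0.3067)–(-0.8498, -0.4093, -0.3067)  len=0.6941
  (v19,v24,v15) [--+] → (-1.87145, 0.236417, -0.3067)–(-1.87145, 0.901242, -0.3067)  len=0.6648
  (v15,v24,v20) [+-+] → (-1.87145, 0.236417, -0.3067)–(-1.87145, -0.901242, -0.3067)  len=1.1377
  (v22,v27,v23) [++-] → (-0.752465, -0.486922, -0.3067)–(-0.8498, -0.4093, -0.3067)  len=0.1245
  (v23,v27,v28) [-+-] → (-0.752465, -0.486922, -0.3067)–(-0.2099, -0.9196, -0.3067)  len=0.6940
  (v24,v29,v20) [--+] → (-1.35169, -1.31574, -0.3067)–(-1.87145, -0.901242, -0.3067)  len=0.6648
  (v20,v29,v25) [+-+] → (-1.35169, -1.31574, -0.3067)–(-0.462224, -2.02508, -0.3067)  len=1.1377
  (v27,v32,v28) [++-] → (-0.0885164, -0.891901, -0.3067)–(-0.2099, -0.9196, -0.3067)  len=0.1245
  (v28,v32,v33) [-+-] → (-0.0885164, -0.891901, -0.3067)–(0.5881, -0.7375, -0.3067)  len=0.6940
  (v29,v34,v25) [--+] → (0.185918, -1.87712, -0.3067)–(-0.462224, -2.02508, -0.3067)  len=0.6648
  (v25,v34,v30) [+-+] → (0.185918, -1.87712, -0.3067)–(1.29508, -1.62397, -0.3067)  len=1.1377
  (v32,v2,v33) [++-] → (0.642114, -0.625319, -0.3067)–(0.5881, -0.7375, -0.3067)  len=0.1245
  (v33,v2,v3) [-+-] → (0.642114, -0.625319, -0.3067)–(0.9432, 0, -0.3067)  len=0.6940
  (v34,v4,v30) [--+] → (1.58354, -1.02502, -0.3067)–(1.29508, -1.62397, -0.3067)  len=0.6648
  (v30,v4,v0) [+-+] → (1.58354, -1.02502, -0.3067)–(2.07719, 0, -0.3067)  len=1.1377

Chained into 2 loop(s):
  loop 1: 14 segments, perimeter = 5.7296
  loop 2: 14 segments, perimeter = 12.6174
Total perimeter = 18.347

loops=2 perimeter=18.347


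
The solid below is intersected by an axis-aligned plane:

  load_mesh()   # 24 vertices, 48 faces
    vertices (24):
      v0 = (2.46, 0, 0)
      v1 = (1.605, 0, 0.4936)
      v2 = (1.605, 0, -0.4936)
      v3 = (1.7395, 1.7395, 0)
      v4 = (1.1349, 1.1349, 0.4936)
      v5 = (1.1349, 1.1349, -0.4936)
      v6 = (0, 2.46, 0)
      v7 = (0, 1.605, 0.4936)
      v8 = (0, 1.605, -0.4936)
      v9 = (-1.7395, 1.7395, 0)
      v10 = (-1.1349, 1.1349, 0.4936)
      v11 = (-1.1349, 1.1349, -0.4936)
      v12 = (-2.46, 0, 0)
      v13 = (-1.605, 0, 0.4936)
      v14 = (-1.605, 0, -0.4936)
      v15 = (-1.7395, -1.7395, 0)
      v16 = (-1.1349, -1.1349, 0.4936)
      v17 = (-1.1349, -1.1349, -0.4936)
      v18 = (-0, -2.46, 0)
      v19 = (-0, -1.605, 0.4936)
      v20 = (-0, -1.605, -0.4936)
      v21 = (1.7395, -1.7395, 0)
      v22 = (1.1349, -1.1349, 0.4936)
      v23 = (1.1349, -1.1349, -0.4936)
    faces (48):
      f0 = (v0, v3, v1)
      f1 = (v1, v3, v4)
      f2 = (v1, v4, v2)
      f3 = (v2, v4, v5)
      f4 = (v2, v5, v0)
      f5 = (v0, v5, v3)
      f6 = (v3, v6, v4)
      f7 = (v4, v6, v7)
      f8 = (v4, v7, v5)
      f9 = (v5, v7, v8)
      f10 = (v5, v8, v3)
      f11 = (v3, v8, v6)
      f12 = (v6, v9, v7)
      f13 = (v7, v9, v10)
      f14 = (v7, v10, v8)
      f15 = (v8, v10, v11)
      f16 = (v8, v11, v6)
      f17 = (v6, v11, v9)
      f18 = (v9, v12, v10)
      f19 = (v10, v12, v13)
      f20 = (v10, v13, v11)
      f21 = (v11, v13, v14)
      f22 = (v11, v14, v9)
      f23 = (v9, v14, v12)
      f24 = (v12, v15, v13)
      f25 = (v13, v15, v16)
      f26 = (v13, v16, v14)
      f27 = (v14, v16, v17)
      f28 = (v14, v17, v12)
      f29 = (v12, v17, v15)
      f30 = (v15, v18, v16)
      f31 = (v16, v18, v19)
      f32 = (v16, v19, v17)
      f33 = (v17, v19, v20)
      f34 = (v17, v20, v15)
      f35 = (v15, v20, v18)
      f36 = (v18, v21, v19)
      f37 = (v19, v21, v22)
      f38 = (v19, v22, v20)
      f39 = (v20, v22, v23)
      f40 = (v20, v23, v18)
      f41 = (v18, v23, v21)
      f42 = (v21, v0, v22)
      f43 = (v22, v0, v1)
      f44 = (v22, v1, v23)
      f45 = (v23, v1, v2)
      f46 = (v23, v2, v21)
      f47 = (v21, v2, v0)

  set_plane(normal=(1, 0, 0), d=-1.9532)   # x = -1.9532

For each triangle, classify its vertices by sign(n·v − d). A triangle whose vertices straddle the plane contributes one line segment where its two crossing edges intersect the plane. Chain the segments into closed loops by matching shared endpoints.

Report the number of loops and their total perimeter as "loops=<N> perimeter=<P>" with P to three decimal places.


Straddling triangles (6 of 48):
  (v9,v12,v10) [+-+] → (-1.9532, 1.22357, 0)–(-1.9532, 0.434056, 0.188783)  len=0.8118
  (v10,v12,v13) [+-+] → (-1.9532, 0.434056, 0.188783)–(-1.9532, 0, 0.292581)  len=0.4463
  (v9,v14,v12) [++-] → (-1.9532, 0, -0.292581)–(-1.9532, 1.22357, 0)  len=1.2581
  (v12,v15,v13) [-++] → (-1.9532, -1.22357, 0)–(-1.9532, 0, 0.292581)  len=1.2581
  (v14,v17,v12) [++-] → (-1.9532, -0.434056, -0.188783)–(-1.9532, 0, -0.292581)  len=0.4463
  (v12,v17,v15) [-++] → (-1.9532, -0.434056, -0.188783)–(-1.9532, -1.22357, 0)  len=0.8118

Chained into 1 loop(s):
  loop 1: 6 segments, perimeter = 5.0322
Total perimeter = 5.032

loops=1 perimeter=5.032


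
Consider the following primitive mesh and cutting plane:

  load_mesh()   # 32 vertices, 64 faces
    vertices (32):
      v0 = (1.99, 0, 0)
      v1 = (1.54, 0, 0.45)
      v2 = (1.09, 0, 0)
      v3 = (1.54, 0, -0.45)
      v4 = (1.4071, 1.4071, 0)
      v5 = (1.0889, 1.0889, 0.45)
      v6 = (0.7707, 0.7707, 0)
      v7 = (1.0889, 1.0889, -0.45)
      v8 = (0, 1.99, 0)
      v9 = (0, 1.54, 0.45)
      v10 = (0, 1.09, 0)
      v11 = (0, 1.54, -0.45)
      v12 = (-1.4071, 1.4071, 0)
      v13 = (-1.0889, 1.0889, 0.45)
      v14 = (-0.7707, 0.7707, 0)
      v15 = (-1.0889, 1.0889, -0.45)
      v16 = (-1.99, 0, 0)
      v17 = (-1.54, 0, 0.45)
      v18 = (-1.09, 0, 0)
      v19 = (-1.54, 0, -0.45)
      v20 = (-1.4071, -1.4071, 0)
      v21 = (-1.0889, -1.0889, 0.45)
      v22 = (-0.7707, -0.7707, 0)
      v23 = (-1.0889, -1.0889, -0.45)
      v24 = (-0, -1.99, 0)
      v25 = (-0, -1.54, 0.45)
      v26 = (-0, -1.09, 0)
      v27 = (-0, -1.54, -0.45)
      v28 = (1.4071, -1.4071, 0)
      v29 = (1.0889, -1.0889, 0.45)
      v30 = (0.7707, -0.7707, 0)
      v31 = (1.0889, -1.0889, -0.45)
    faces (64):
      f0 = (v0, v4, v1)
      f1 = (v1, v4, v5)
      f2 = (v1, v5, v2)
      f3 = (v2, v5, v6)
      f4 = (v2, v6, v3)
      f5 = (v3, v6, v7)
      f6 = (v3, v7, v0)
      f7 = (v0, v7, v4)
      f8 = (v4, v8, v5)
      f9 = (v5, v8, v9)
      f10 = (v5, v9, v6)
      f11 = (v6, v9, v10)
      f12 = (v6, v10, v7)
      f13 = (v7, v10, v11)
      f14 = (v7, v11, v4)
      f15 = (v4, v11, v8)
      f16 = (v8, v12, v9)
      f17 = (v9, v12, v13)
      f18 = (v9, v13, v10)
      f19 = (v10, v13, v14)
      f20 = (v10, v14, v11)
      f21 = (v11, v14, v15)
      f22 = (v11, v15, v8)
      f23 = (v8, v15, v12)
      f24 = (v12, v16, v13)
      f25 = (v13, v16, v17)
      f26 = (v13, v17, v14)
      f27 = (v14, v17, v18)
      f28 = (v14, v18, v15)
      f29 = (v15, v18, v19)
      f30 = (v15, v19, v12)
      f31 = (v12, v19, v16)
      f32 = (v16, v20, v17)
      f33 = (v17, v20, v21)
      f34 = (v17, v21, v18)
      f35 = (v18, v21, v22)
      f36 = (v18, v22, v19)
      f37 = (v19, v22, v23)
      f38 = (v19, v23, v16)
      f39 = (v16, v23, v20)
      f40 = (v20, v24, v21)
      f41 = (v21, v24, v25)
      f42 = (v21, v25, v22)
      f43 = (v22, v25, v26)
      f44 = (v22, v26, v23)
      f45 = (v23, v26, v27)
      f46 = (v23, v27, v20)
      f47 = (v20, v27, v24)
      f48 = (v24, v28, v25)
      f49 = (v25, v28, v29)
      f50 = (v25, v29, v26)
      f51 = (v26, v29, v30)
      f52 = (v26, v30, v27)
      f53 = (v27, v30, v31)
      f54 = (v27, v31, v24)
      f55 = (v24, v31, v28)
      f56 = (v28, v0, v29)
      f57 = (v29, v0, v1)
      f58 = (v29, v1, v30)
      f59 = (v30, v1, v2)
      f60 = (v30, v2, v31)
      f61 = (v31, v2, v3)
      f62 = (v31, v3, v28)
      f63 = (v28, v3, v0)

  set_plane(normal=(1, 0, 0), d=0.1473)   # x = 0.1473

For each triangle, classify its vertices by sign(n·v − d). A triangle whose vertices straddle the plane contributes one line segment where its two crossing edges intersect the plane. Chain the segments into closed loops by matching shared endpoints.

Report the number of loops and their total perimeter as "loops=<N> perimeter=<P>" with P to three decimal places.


loops=2 perimeter=5.091

Straddling triangles (16 of 64):
  (v4,v8,v5) [+-+] → (0.1473, 1.92898, 0)–(0.1473, 1.8681, 0.0608734)  len=0.0861
  (v5,v8,v9) [+--] → (0.1473, 1.8681, 0.0608734)–(0.1473, 1.47898, 0.45)  len=0.5503
  (v5,v9,v6) [+-+] → (0.1473, 1.47898, 0.45)–(0.1473, 1.39297, 0.363994)  len=0.1216
  (v6,v9,v10) [+--] → (0.1473, 1.39297, 0.363994)–(0.1473, 1.02897, 0)  len=0.5148
  (v6,v10,v7) [+-+] → (0.1473, 1.02897, 0)–(0.1473, 1.08985, -0.0608734)  len=0.0861
  (v7,v10,v11) [+--] → (0.1473, 1.08985, -0.0608734)–(0.1473, 1.47898, -0.45)  len=0.5503
  (v7,v11,v4) [+-+] → (0.1473, 1.47898, -0.45)–(0.1473, 1.52609, -0.402892)  len=0.0666
  (v4,v11,v8) [+--] → (0.1473, 1.52609, -0.402892)–(0.1473, 1.92898, 0)  len=0.5698
  (v24,v28,v25) [-+-] → (0.1473, -1.92898, 0)–(0.1473, -1.52609, 0.402892)  len=0.5698
  (v25,v28,v29) [-++] → (0.1473, -1.52609, 0.402892)–(0.1473, -1.47898, 0.45)  len=0.0666
  (v25,v29,v26) [-+-] → (0.1473, -1.47898, 0.45)–(0.1473, -1.08985, 0.0608734)  len=0.5503
  (v26,v29,v30) [-++] → (0.1473, -1.08985, 0.0608734)–(0.1473, -1.02897, 0)  len=0.0861
  (v26,v30,v27) [-+-] → (0.1473, -1.02897, 0)–(0.1473, -1.39297, -0.363994)  len=0.5148
  (v27,v30,v31) [-++] → (0.1473, -1.39297, -0.363994)–(0.1473, -1.47898, -0.45)  len=0.1216
  (v27,v31,v24) [-+-] → (0.1473, -1.47898, -0.45)–(0.1473, -1.8681, -0.0608734)  len=0.5503
  (v24,v31,v28) [-++] → (0.1473, -1.8681, -0.0608734)–(0.1473, -1.92898, 0)  len=0.0861

Chained into 2 loop(s):
  loop 1: 8 segments, perimeter = 2.5456
  loop 2: 8 segments, perimeter = 2.5456
Total perimeter = 5.091


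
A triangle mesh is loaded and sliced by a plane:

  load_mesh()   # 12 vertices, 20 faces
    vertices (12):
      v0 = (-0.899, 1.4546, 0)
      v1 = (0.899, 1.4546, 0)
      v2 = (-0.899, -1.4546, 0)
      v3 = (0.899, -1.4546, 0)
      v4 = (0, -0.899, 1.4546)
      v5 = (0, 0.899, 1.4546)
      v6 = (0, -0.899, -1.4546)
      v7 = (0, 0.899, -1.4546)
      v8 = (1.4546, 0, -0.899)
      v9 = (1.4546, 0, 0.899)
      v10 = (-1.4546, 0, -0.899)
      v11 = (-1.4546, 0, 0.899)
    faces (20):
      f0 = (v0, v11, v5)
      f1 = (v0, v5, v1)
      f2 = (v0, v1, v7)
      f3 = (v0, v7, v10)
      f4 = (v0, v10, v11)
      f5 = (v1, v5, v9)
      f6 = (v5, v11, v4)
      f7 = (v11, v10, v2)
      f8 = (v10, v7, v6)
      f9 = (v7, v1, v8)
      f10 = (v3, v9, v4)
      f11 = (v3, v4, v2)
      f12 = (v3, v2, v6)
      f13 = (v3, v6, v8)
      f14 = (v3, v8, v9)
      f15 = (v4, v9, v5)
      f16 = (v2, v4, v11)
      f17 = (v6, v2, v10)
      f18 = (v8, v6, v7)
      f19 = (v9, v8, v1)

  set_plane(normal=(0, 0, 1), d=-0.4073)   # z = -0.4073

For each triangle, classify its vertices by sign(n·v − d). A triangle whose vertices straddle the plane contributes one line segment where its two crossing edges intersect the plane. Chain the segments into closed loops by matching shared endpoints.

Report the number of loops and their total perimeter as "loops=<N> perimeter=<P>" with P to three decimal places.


Straddling triangles (10 of 20):
  (v0,v1,v7) [++-] → (0.647273, 1.29903, -0.4073)–(-0.647273, 1.29903, -0.4073)  len=1.2945
  (v0,v7,v10) [+--] → (-0.647273, 1.29903, -0.4073)–(-1.15072, 0.79558, -0.4073)  len=0.7120
  (v0,v10,v11) [+-+] → (-1.15072, 0.79558, -0.4073)–(-1.4546, 0, -0.4073)  len=0.8516
  (v11,v10,v2) [+-+] → (-1.4546, 0, -0.4073)–(-1.15072, -0.79558, -0.4073)  len=0.8516
  (v7,v1,v8) [-+-] → (0.647273, 1.29903, -0.4073)–(1.15072, 0.79558, -0.4073)  len=0.7120
  (v3,v2,v6) [++-] → (-0.647273, -1.29903, -0.4073)–(0.647273, -1.29903, -0.4073)  len=1.2945
  (v3,v6,v8) [+--] → (0.647273, -1.29903, -0.4073)–(1.15072, -0.79558, -0.4073)  len=0.7120
  (v3,v8,v9) [+-+] → (1.15072, -0.79558, -0.4073)–(1.4546, 0, -0.4073)  len=0.8516
  (v6,v2,v10) [-+-] → (-0.647273, -1.29903, -0.4073)–(-1.15072, -0.79558, -0.4073)  len=0.7120
  (v9,v8,v1) [+-+] → (1.4546, 0, -0.4073)–(1.15072, 0.79558, -0.4073)  len=0.8516

Chained into 1 loop(s):
  loop 1: 10 segments, perimeter = 8.8436
Total perimeter = 8.844

loops=1 perimeter=8.844
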